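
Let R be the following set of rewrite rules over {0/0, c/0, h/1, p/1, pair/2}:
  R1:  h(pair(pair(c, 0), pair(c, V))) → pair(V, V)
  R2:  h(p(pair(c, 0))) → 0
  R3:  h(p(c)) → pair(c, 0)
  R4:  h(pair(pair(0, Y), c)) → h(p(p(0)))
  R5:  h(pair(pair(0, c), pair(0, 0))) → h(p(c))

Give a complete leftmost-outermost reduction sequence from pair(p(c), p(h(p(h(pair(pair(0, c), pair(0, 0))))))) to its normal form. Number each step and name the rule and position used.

1. pair(p(c), p(h(p(h(pair(pair(0, c), pair(0, 0)))))))  →  pair(p(c), p(h(p(h(p(c))))))   [R5 at 2.1.1.1]
2. pair(p(c), p(h(p(h(p(c))))))  →  pair(p(c), p(h(p(pair(c, 0)))))   [R3 at 2.1.1.1]
3. pair(p(c), p(h(p(pair(c, 0)))))  →  pair(p(c), p(0))   [R2 at 2.1]

pair(p(c), p(0))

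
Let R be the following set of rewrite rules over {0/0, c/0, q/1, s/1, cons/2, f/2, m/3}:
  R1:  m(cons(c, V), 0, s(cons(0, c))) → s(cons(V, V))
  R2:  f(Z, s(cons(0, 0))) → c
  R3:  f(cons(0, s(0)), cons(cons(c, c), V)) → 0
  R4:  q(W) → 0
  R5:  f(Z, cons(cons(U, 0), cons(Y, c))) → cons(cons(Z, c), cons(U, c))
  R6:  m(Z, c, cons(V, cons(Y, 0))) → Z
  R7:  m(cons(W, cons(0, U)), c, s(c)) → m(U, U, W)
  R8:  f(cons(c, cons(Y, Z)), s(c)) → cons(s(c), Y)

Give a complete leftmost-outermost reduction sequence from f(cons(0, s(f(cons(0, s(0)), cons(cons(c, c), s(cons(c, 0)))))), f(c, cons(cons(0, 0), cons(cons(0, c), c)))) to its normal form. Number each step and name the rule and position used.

1. f(cons(0, s(f(cons(0, s(0)), cons(cons(c, c), s(cons(c, 0)))))), f(c, cons(cons(0, 0), cons(cons(0, c), c))))  →  f(cons(0, s(0)), f(c, cons(cons(0, 0), cons(cons(0, c), c))))   [R3 at 1.2.1]
2. f(cons(0, s(0)), f(c, cons(cons(0, 0), cons(cons(0, c), c))))  →  f(cons(0, s(0)), cons(cons(c, c), cons(0, c)))   [R5 at 2]
3. f(cons(0, s(0)), cons(cons(c, c), cons(0, c)))  →  0   [R3 at ε]

0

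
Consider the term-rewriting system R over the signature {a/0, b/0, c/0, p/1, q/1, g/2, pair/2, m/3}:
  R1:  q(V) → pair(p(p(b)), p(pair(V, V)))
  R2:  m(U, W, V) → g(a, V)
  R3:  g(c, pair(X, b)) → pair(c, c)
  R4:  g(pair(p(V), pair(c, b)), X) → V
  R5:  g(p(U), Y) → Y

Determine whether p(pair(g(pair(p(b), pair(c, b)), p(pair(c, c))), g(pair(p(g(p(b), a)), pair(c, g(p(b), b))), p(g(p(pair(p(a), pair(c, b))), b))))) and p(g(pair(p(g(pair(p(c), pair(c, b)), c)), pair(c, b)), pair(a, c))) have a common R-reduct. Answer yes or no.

no — NF(t₁) = p(pair(b, a)), NF(t₂) = p(c)

Reduce t₁ = p(pair(g(pair(p(b), pair(c, b)), p(pair(c, c))), g(pair(p(g(p(b), a)), pair(c, g(p(b), b))), p(g(p(pair(p(a), pair(c, b))), b))))):
1. p(pair(g(pair(p(b), pair(c, b)), p(pair(c, c))), g(pair(p(g(p(b), a)), pair(c, g(p(b), b))), p(g(p(pair(p(a), pair(c, b))), b)))))  →  p(pair(b, g(pair(p(g(p(b), a)), pair(c, g(p(b), b))), p(g(p(pair(p(a), pair(c, b))), b)))))   [R4 at 1.1]
2. p(pair(b, g(pair(p(g(p(b), a)), pair(c, g(p(b), b))), p(g(p(pair(p(a), pair(c, b))), b)))))  →  p(pair(b, g(pair(p(a), pair(c, g(p(b), b))), p(g(p(pair(p(a), pair(c, b))), b)))))   [R5 at 1.2.1.1.1]
3. p(pair(b, g(pair(p(a), pair(c, g(p(b), b))), p(g(p(pair(p(a), pair(c, b))), b)))))  →  p(pair(b, g(pair(p(a), pair(c, b)), p(g(p(pair(p(a), pair(c, b))), b)))))   [R5 at 1.2.1.2.2]
4. p(pair(b, g(pair(p(a), pair(c, b)), p(g(p(pair(p(a), pair(c, b))), b)))))  →  p(pair(b, a))   [R4 at 1.2]

Reduce t₂ = p(g(pair(p(g(pair(p(c), pair(c, b)), c)), pair(c, b)), pair(a, c))):
1. p(g(pair(p(g(pair(p(c), pair(c, b)), c)), pair(c, b)), pair(a, c)))  →  p(g(pair(p(c), pair(c, b)), c))   [R4 at 1]
2. p(g(pair(p(c), pair(c, b)), c))  →  p(c)   [R4 at 1]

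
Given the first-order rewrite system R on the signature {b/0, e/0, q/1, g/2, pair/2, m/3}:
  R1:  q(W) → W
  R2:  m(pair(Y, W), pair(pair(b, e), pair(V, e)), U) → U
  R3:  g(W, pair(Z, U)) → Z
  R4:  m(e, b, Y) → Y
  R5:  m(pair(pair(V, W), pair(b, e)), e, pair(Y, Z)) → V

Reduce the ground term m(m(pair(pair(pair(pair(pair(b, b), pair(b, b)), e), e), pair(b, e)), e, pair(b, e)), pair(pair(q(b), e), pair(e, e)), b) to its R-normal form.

1. m(m(pair(pair(pair(pair(pair(b, b), pair(b, b)), e), e), pair(b, e)), e, pair(b, e)), pair(pair(q(b), e), pair(e, e)), b)  →  m(pair(pair(pair(b, b), pair(b, b)), e), pair(pair(q(b), e), pair(e, e)), b)   [R5 at 1]
2. m(pair(pair(pair(b, b), pair(b, b)), e), pair(pair(q(b), e), pair(e, e)), b)  →  m(pair(pair(pair(b, b), pair(b, b)), e), pair(pair(b, e), pair(e, e)), b)   [R1 at 2.1.1]
3. m(pair(pair(pair(b, b), pair(b, b)), e), pair(pair(b, e), pair(e, e)), b)  →  b   [R2 at ε]

b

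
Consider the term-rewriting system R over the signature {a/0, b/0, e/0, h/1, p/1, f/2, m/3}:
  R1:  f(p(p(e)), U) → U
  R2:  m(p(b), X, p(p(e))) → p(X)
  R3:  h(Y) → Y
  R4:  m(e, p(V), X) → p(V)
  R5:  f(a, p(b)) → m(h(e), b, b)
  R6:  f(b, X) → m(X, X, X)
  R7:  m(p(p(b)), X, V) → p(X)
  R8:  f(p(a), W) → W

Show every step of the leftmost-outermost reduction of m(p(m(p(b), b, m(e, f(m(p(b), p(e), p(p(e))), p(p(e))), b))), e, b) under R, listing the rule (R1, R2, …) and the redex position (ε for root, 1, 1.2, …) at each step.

p(e)

1. m(p(m(p(b), b, m(e, f(m(p(b), p(e), p(p(e))), p(p(e))), b))), e, b)  →  m(p(m(p(b), b, m(e, f(p(p(e)), p(p(e))), b))), e, b)   [R2 at 1.1.3.2.1]
2. m(p(m(p(b), b, m(e, f(p(p(e)), p(p(e))), b))), e, b)  →  m(p(m(p(b), b, m(e, p(p(e)), b))), e, b)   [R1 at 1.1.3.2]
3. m(p(m(p(b), b, m(e, p(p(e)), b))), e, b)  →  m(p(m(p(b), b, p(p(e)))), e, b)   [R4 at 1.1.3]
4. m(p(m(p(b), b, p(p(e)))), e, b)  →  m(p(p(b)), e, b)   [R2 at 1.1]
5. m(p(p(b)), e, b)  →  p(e)   [R7 at ε]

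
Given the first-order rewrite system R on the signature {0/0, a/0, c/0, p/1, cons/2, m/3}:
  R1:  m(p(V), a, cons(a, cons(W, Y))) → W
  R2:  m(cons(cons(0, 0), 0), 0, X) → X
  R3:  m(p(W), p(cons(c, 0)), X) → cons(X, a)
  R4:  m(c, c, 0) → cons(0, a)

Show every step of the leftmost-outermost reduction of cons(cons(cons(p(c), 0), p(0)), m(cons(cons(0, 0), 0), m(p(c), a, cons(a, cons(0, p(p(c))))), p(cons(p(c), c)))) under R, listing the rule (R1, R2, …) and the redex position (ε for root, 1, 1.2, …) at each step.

cons(cons(cons(p(c), 0), p(0)), p(cons(p(c), c)))

1. cons(cons(cons(p(c), 0), p(0)), m(cons(cons(0, 0), 0), m(p(c), a, cons(a, cons(0, p(p(c))))), p(cons(p(c), c))))  →  cons(cons(cons(p(c), 0), p(0)), m(cons(cons(0, 0), 0), 0, p(cons(p(c), c))))   [R1 at 2.2]
2. cons(cons(cons(p(c), 0), p(0)), m(cons(cons(0, 0), 0), 0, p(cons(p(c), c))))  →  cons(cons(cons(p(c), 0), p(0)), p(cons(p(c), c)))   [R2 at 2]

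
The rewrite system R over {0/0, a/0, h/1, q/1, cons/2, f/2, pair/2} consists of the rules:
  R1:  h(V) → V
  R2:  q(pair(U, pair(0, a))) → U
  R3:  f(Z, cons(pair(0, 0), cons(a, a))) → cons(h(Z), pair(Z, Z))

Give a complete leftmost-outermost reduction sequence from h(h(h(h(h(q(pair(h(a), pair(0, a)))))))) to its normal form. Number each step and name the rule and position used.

a

1. h(h(h(h(h(q(pair(h(a), pair(0, a))))))))  →  h(h(h(h(q(pair(h(a), pair(0, a)))))))   [R1 at ε]
2. h(h(h(h(q(pair(h(a), pair(0, a)))))))  →  h(h(h(q(pair(h(a), pair(0, a))))))   [R1 at ε]
3. h(h(h(q(pair(h(a), pair(0, a))))))  →  h(h(q(pair(h(a), pair(0, a)))))   [R1 at ε]
4. h(h(q(pair(h(a), pair(0, a)))))  →  h(q(pair(h(a), pair(0, a))))   [R1 at ε]
5. h(q(pair(h(a), pair(0, a))))  →  q(pair(h(a), pair(0, a)))   [R1 at ε]
6. q(pair(h(a), pair(0, a)))  →  h(a)   [R2 at ε]
7. h(a)  →  a   [R1 at ε]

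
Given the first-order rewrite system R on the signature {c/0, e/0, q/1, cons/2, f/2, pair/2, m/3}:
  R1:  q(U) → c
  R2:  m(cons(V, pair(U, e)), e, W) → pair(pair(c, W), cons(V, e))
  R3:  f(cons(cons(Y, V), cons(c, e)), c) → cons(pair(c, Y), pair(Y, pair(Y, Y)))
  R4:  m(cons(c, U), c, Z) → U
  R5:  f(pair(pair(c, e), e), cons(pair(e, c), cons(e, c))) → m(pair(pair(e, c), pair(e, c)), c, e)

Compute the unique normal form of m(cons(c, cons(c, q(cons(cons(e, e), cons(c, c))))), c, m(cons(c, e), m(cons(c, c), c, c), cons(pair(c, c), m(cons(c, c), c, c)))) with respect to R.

1. m(cons(c, cons(c, q(cons(cons(e, e), cons(c, c))))), c, m(cons(c, e), m(cons(c, c), c, c), cons(pair(c, c), m(cons(c, c), c, c))))  →  cons(c, q(cons(cons(e, e), cons(c, c))))   [R4 at ε]
2. cons(c, q(cons(cons(e, e), cons(c, c))))  →  cons(c, c)   [R1 at 2]

cons(c, c)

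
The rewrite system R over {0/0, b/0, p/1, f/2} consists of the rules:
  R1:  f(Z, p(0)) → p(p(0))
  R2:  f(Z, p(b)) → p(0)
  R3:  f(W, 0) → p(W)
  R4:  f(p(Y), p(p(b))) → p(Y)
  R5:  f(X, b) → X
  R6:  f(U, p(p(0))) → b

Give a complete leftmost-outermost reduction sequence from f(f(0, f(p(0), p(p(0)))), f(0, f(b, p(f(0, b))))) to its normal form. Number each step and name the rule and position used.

0

1. f(f(0, f(p(0), p(p(0)))), f(0, f(b, p(f(0, b)))))  →  f(f(0, b), f(0, f(b, p(f(0, b)))))   [R6 at 1.2]
2. f(f(0, b), f(0, f(b, p(f(0, b)))))  →  f(0, f(0, f(b, p(f(0, b)))))   [R5 at 1]
3. f(0, f(0, f(b, p(f(0, b)))))  →  f(0, f(0, f(b, p(0))))   [R5 at 2.2.2.1]
4. f(0, f(0, f(b, p(0))))  →  f(0, f(0, p(p(0))))   [R1 at 2.2]
5. f(0, f(0, p(p(0))))  →  f(0, b)   [R6 at 2]
6. f(0, b)  →  0   [R5 at ε]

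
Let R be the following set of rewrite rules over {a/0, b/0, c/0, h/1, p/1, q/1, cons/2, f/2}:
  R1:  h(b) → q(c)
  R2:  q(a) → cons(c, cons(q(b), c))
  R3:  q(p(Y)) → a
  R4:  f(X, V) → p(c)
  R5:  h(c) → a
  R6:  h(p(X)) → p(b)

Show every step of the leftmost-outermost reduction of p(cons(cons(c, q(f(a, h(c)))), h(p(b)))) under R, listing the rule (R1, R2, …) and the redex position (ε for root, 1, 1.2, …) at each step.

p(cons(cons(c, a), p(b)))

1. p(cons(cons(c, q(f(a, h(c)))), h(p(b))))  →  p(cons(cons(c, q(p(c))), h(p(b))))   [R4 at 1.1.2.1]
2. p(cons(cons(c, q(p(c))), h(p(b))))  →  p(cons(cons(c, a), h(p(b))))   [R3 at 1.1.2]
3. p(cons(cons(c, a), h(p(b))))  →  p(cons(cons(c, a), p(b)))   [R6 at 1.2]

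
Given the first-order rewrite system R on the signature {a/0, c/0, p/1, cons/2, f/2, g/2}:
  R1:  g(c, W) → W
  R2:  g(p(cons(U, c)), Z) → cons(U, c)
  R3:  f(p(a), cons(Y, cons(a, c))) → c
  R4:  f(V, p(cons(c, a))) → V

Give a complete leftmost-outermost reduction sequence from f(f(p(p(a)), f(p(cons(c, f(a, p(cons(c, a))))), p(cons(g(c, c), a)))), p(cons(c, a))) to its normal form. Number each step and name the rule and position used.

1. f(f(p(p(a)), f(p(cons(c, f(a, p(cons(c, a))))), p(cons(g(c, c), a)))), p(cons(c, a)))  →  f(p(p(a)), f(p(cons(c, f(a, p(cons(c, a))))), p(cons(g(c, c), a))))   [R4 at ε]
2. f(p(p(a)), f(p(cons(c, f(a, p(cons(c, a))))), p(cons(g(c, c), a))))  →  f(p(p(a)), f(p(cons(c, a)), p(cons(g(c, c), a))))   [R4 at 2.1.1.2]
3. f(p(p(a)), f(p(cons(c, a)), p(cons(g(c, c), a))))  →  f(p(p(a)), f(p(cons(c, a)), p(cons(c, a))))   [R1 at 2.2.1.1]
4. f(p(p(a)), f(p(cons(c, a)), p(cons(c, a))))  →  f(p(p(a)), p(cons(c, a)))   [R4 at 2]
5. f(p(p(a)), p(cons(c, a)))  →  p(p(a))   [R4 at ε]

p(p(a))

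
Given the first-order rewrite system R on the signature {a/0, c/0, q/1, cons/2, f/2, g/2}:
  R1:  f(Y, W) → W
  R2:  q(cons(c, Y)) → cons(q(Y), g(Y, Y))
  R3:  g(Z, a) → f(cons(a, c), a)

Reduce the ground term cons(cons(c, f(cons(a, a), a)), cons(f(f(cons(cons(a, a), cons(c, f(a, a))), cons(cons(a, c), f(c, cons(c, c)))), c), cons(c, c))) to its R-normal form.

1. cons(cons(c, f(cons(a, a), a)), cons(f(f(cons(cons(a, a), cons(c, f(a, a))), cons(cons(a, c), f(c, cons(c, c)))), c), cons(c, c)))  →  cons(cons(c, a), cons(f(f(cons(cons(a, a), cons(c, f(a, a))), cons(cons(a, c), f(c, cons(c, c)))), c), cons(c, c)))   [R1 at 1.2]
2. cons(cons(c, a), cons(f(f(cons(cons(a, a), cons(c, f(a, a))), cons(cons(a, c), f(c, cons(c, c)))), c), cons(c, c)))  →  cons(cons(c, a), cons(c, cons(c, c)))   [R1 at 2.1]

cons(cons(c, a), cons(c, cons(c, c)))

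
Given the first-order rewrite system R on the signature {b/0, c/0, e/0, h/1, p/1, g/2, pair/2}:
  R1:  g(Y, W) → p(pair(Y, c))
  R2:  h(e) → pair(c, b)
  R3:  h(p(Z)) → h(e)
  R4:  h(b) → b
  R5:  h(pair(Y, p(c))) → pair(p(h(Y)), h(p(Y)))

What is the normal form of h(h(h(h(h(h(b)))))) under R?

1. h(h(h(h(h(h(b))))))  →  h(h(h(h(h(b)))))   [R4 at 1.1.1.1.1]
2. h(h(h(h(h(b)))))  →  h(h(h(h(b))))   [R4 at 1.1.1.1]
3. h(h(h(h(b))))  →  h(h(h(b)))   [R4 at 1.1.1]
4. h(h(h(b)))  →  h(h(b))   [R4 at 1.1]
5. h(h(b))  →  h(b)   [R4 at 1]
6. h(b)  →  b   [R4 at ε]

b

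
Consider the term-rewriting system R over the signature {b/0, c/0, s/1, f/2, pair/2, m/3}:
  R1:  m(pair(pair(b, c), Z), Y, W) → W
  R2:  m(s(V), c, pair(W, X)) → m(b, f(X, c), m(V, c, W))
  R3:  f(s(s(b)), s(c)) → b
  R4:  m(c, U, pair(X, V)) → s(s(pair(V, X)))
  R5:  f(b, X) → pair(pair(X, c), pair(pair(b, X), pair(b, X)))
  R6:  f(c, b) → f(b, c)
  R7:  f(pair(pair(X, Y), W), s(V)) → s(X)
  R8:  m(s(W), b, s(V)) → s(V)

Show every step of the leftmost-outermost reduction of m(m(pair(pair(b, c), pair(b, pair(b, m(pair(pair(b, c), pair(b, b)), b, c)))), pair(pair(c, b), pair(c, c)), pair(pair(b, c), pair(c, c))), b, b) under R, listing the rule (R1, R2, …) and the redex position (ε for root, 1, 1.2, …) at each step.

b

1. m(m(pair(pair(b, c), pair(b, pair(b, m(pair(pair(b, c), pair(b, b)), b, c)))), pair(pair(c, b), pair(c, c)), pair(pair(b, c), pair(c, c))), b, b)  →  m(pair(pair(b, c), pair(c, c)), b, b)   [R1 at 1]
2. m(pair(pair(b, c), pair(c, c)), b, b)  →  b   [R1 at ε]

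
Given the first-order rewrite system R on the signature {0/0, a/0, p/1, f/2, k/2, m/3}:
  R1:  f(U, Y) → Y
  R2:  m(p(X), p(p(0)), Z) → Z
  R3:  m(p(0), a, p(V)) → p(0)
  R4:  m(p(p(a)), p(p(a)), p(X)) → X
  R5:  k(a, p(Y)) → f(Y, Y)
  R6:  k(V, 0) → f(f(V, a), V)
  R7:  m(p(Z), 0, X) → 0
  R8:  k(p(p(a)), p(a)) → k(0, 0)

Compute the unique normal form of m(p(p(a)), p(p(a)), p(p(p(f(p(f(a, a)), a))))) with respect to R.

1. m(p(p(a)), p(p(a)), p(p(p(f(p(f(a, a)), a)))))  →  p(p(f(p(f(a, a)), a)))   [R4 at ε]
2. p(p(f(p(f(a, a)), a)))  →  p(p(a))   [R1 at 1.1]

p(p(a))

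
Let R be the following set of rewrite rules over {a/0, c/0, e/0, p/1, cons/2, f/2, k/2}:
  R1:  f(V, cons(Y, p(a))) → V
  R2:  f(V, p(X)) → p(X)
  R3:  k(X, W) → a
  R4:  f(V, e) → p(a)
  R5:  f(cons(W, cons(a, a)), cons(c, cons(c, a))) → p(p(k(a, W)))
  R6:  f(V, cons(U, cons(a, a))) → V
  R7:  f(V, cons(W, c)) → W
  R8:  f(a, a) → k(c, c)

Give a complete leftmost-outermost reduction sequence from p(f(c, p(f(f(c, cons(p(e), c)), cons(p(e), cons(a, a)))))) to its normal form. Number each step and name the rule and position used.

1. p(f(c, p(f(f(c, cons(p(e), c)), cons(p(e), cons(a, a))))))  →  p(p(f(f(c, cons(p(e), c)), cons(p(e), cons(a, a)))))   [R2 at 1]
2. p(p(f(f(c, cons(p(e), c)), cons(p(e), cons(a, a)))))  →  p(p(f(c, cons(p(e), c))))   [R6 at 1.1]
3. p(p(f(c, cons(p(e), c))))  →  p(p(p(e)))   [R7 at 1.1]

p(p(p(e)))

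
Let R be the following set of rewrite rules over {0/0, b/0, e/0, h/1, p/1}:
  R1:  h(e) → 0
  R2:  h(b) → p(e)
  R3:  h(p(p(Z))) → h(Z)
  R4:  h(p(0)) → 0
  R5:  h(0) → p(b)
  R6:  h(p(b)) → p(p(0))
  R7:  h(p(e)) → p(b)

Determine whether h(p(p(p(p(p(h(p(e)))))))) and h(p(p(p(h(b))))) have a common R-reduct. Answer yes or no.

Reduce t₁ = h(p(p(p(p(p(h(p(e)))))))):
1. h(p(p(p(p(p(h(p(e))))))))  →  h(p(p(p(h(p(e))))))   [R3 at ε]
2. h(p(p(p(h(p(e))))))  →  h(p(h(p(e))))   [R3 at ε]
3. h(p(h(p(e))))  →  h(p(p(b)))   [R7 at 1.1]
4. h(p(p(b)))  →  h(b)   [R3 at ε]
5. h(b)  →  p(e)   [R2 at ε]

Reduce t₂ = h(p(p(p(h(b))))):
1. h(p(p(p(h(b)))))  →  h(p(h(b)))   [R3 at ε]
2. h(p(h(b)))  →  h(p(p(e)))   [R2 at 1.1]
3. h(p(p(e)))  →  h(e)   [R3 at ε]
4. h(e)  →  0   [R1 at ε]

no — NF(t₁) = p(e), NF(t₂) = 0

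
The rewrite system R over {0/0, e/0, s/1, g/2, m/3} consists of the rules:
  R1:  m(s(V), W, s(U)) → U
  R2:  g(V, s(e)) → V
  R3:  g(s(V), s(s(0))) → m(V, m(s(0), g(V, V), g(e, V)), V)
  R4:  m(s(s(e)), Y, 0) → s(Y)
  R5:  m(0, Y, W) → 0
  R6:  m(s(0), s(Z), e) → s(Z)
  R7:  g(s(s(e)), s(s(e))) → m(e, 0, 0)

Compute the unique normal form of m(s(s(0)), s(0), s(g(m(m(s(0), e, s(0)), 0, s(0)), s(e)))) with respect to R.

1. m(s(s(0)), s(0), s(g(m(m(s(0), e, s(0)), 0, s(0)), s(e))))  →  g(m(m(s(0), e, s(0)), 0, s(0)), s(e))   [R1 at ε]
2. g(m(m(s(0), e, s(0)), 0, s(0)), s(e))  →  m(m(s(0), e, s(0)), 0, s(0))   [R2 at ε]
3. m(m(s(0), e, s(0)), 0, s(0))  →  m(0, 0, s(0))   [R1 at 1]
4. m(0, 0, s(0))  →  0   [R5 at ε]

0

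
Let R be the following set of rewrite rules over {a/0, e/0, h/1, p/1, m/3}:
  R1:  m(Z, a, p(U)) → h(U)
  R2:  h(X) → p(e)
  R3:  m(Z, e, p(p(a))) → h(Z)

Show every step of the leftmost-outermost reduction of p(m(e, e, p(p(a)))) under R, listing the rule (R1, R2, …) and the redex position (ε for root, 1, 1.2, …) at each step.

1. p(m(e, e, p(p(a))))  →  p(h(e))   [R3 at 1]
2. p(h(e))  →  p(p(e))   [R2 at 1]

p(p(e))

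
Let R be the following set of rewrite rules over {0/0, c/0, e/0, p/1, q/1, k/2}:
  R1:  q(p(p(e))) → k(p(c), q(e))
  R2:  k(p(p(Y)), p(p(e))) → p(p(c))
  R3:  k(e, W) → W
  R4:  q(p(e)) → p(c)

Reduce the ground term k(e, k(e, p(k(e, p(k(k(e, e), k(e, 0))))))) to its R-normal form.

1. k(e, k(e, p(k(e, p(k(k(e, e), k(e, 0)))))))  →  k(e, p(k(e, p(k(k(e, e), k(e, 0))))))   [R3 at ε]
2. k(e, p(k(e, p(k(k(e, e), k(e, 0))))))  →  p(k(e, p(k(k(e, e), k(e, 0)))))   [R3 at ε]
3. p(k(e, p(k(k(e, e), k(e, 0)))))  →  p(p(k(k(e, e), k(e, 0))))   [R3 at 1]
4. p(p(k(k(e, e), k(e, 0))))  →  p(p(k(e, k(e, 0))))   [R3 at 1.1.1]
5. p(p(k(e, k(e, 0))))  →  p(p(k(e, 0)))   [R3 at 1.1]
6. p(p(k(e, 0)))  →  p(p(0))   [R3 at 1.1]

p(p(0))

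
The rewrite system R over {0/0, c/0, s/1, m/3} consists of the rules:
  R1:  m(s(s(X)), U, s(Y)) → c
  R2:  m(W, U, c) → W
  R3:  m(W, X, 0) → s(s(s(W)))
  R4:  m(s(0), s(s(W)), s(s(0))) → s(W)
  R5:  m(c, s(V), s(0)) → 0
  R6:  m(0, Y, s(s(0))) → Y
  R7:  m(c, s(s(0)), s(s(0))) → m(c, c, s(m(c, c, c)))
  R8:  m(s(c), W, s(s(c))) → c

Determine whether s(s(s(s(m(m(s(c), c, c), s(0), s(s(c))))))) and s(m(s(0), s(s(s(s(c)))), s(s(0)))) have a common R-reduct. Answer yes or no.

yes — NF(t₁) = s(s(s(s(c)))), NF(t₂) = s(s(s(s(c))))

Reduce t₁ = s(s(s(s(m(m(s(c), c, c), s(0), s(s(c))))))):
1. s(s(s(s(m(m(s(c), c, c), s(0), s(s(c)))))))  →  s(s(s(s(m(s(c), s(0), s(s(c)))))))   [R2 at 1.1.1.1.1]
2. s(s(s(s(m(s(c), s(0), s(s(c)))))))  →  s(s(s(s(c))))   [R8 at 1.1.1.1]

Reduce t₂ = s(m(s(0), s(s(s(s(c)))), s(s(0)))):
1. s(m(s(0), s(s(s(s(c)))), s(s(0))))  →  s(s(s(s(c))))   [R4 at 1]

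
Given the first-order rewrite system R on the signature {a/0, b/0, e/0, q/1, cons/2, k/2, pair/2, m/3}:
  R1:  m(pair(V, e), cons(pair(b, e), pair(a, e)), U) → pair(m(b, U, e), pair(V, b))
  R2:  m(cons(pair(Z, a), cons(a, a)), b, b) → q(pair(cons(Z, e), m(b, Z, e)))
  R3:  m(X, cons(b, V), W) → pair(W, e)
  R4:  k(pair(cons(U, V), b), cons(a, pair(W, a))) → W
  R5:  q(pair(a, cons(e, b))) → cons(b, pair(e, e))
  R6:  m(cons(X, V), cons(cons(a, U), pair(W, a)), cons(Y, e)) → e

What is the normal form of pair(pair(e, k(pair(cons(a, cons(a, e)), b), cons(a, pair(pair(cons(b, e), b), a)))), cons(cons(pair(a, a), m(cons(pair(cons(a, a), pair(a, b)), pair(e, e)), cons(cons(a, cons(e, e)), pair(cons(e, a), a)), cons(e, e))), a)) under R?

pair(pair(e, pair(cons(b, e), b)), cons(cons(pair(a, a), e), a))

1. pair(pair(e, k(pair(cons(a, cons(a, e)), b), cons(a, pair(pair(cons(b, e), b), a)))), cons(cons(pair(a, a), m(cons(pair(cons(a, a), pair(a, b)), pair(e, e)), cons(cons(a, cons(e, e)), pair(cons(e, a), a)), cons(e, e))), a))  →  pair(pair(e, pair(cons(b, e), b)), cons(cons(pair(a, a), m(cons(pair(cons(a, a), pair(a, b)), pair(e, e)), cons(cons(a, cons(e, e)), pair(cons(e, a), a)), cons(e, e))), a))   [R4 at 1.2]
2. pair(pair(e, pair(cons(b, e), b)), cons(cons(pair(a, a), m(cons(pair(cons(a, a), pair(a, b)), pair(e, e)), cons(cons(a, cons(e, e)), pair(cons(e, a), a)), cons(e, e))), a))  →  pair(pair(e, pair(cons(b, e), b)), cons(cons(pair(a, a), e), a))   [R6 at 2.1.2]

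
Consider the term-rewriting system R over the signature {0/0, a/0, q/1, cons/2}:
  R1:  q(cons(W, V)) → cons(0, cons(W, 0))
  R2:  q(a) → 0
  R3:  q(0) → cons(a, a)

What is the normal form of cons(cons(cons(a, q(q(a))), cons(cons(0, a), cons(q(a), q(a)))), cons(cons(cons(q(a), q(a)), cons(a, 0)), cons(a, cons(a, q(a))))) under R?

1. cons(cons(cons(a, q(q(a))), cons(cons(0, a), cons(q(a), q(a)))), cons(cons(cons(q(a), q(a)), cons(a, 0)), cons(a, cons(a, q(a)))))  →  cons(cons(cons(a, q(0)), cons(cons(0, a), cons(q(a), q(a)))), cons(cons(cons(q(a), q(a)), cons(a, 0)), cons(a, cons(a, q(a)))))   [R2 at 1.1.2.1]
2. cons(cons(cons(a, q(0)), cons(cons(0, a), cons(q(a), q(a)))), cons(cons(cons(q(a), q(a)), cons(a, 0)), cons(a, cons(a, q(a)))))  →  cons(cons(cons(a, cons(a, a)), cons(cons(0, a), cons(q(a), q(a)))), cons(cons(cons(q(a), q(a)), cons(a, 0)), cons(a, cons(a, q(a)))))   [R3 at 1.1.2]
3. cons(cons(cons(a, cons(a, a)), cons(cons(0, a), cons(q(a), q(a)))), cons(cons(cons(q(a), q(a)), cons(a, 0)), cons(a, cons(a, q(a)))))  →  cons(cons(cons(a, cons(a, a)), cons(cons(0, a), cons(0, q(a)))), cons(cons(cons(q(a), q(a)), cons(a, 0)), cons(a, cons(a, q(a)))))   [R2 at 1.2.2.1]
4. cons(cons(cons(a, cons(a, a)), cons(cons(0, a), cons(0, q(a)))), cons(cons(cons(q(a), q(a)), cons(a, 0)), cons(a, cons(a, q(a)))))  →  cons(cons(cons(a, cons(a, a)), cons(cons(0, a), cons(0, 0))), cons(cons(cons(q(a), q(a)), cons(a, 0)), cons(a, cons(a, q(a)))))   [R2 at 1.2.2.2]
5. cons(cons(cons(a, cons(a, a)), cons(cons(0, a), cons(0, 0))), cons(cons(cons(q(a), q(a)), cons(a, 0)), cons(a, cons(a, q(a)))))  →  cons(cons(cons(a, cons(a, a)), cons(cons(0, a), cons(0, 0))), cons(cons(cons(0, q(a)), cons(a, 0)), cons(a, cons(a, q(a)))))   [R2 at 2.1.1.1]
6. cons(cons(cons(a, cons(a, a)), cons(cons(0, a), cons(0, 0))), cons(cons(cons(0, q(a)), cons(a, 0)), cons(a, cons(a, q(a)))))  →  cons(cons(cons(a, cons(a, a)), cons(cons(0, a), cons(0, 0))), cons(cons(cons(0, 0), cons(a, 0)), cons(a, cons(a, q(a)))))   [R2 at 2.1.1.2]
7. cons(cons(cons(a, cons(a, a)), cons(cons(0, a), cons(0, 0))), cons(cons(cons(0, 0), cons(a, 0)), cons(a, cons(a, q(a)))))  →  cons(cons(cons(a, cons(a, a)), cons(cons(0, a), cons(0, 0))), cons(cons(cons(0, 0), cons(a, 0)), cons(a, cons(a, 0))))   [R2 at 2.2.2.2]

cons(cons(cons(a, cons(a, a)), cons(cons(0, a), cons(0, 0))), cons(cons(cons(0, 0), cons(a, 0)), cons(a, cons(a, 0))))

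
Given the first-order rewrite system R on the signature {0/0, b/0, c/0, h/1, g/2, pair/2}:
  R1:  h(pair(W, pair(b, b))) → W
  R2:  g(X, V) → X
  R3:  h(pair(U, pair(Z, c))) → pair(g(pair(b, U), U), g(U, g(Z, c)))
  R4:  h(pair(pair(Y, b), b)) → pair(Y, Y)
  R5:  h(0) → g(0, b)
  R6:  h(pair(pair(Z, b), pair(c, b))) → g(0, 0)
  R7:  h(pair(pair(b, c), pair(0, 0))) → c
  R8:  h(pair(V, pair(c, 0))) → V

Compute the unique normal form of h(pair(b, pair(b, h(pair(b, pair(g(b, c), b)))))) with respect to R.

b

1. h(pair(b, pair(b, h(pair(b, pair(g(b, c), b))))))  →  h(pair(b, pair(b, h(pair(b, pair(b, b))))))   [R2 at 1.2.2.1.2.1]
2. h(pair(b, pair(b, h(pair(b, pair(b, b))))))  →  h(pair(b, pair(b, b)))   [R1 at 1.2.2]
3. h(pair(b, pair(b, b)))  →  b   [R1 at ε]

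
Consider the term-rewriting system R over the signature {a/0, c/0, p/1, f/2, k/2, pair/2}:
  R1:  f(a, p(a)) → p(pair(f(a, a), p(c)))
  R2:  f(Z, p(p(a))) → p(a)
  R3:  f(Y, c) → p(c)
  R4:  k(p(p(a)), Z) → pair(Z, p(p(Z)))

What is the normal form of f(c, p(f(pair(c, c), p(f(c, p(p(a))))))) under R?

1. f(c, p(f(pair(c, c), p(f(c, p(p(a)))))))  →  f(c, p(f(pair(c, c), p(p(a)))))   [R2 at 2.1.2.1]
2. f(c, p(f(pair(c, c), p(p(a)))))  →  f(c, p(p(a)))   [R2 at 2.1]
3. f(c, p(p(a)))  →  p(a)   [R2 at ε]

p(a)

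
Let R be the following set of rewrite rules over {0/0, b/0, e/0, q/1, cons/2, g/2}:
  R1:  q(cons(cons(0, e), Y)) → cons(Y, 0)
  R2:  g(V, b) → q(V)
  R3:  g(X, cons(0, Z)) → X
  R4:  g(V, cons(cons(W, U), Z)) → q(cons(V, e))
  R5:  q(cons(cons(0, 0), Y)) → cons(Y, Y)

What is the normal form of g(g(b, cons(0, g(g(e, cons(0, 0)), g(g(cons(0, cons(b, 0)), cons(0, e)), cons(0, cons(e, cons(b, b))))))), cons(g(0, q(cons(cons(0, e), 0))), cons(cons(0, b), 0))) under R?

b

1. g(g(b, cons(0, g(g(e, cons(0, 0)), g(g(cons(0, cons(b, 0)), cons(0, e)), cons(0, cons(e, cons(b, b))))))), cons(g(0, q(cons(cons(0, e), 0))), cons(cons(0, b), 0)))  →  g(b, cons(g(0, q(cons(cons(0, e), 0))), cons(cons(0, b), 0)))   [R3 at 1]
2. g(b, cons(g(0, q(cons(cons(0, e), 0))), cons(cons(0, b), 0)))  →  g(b, cons(g(0, cons(0, 0)), cons(cons(0, b), 0)))   [R1 at 2.1.2]
3. g(b, cons(g(0, cons(0, 0)), cons(cons(0, b), 0)))  →  g(b, cons(0, cons(cons(0, b), 0)))   [R3 at 2.1]
4. g(b, cons(0, cons(cons(0, b), 0)))  →  b   [R3 at ε]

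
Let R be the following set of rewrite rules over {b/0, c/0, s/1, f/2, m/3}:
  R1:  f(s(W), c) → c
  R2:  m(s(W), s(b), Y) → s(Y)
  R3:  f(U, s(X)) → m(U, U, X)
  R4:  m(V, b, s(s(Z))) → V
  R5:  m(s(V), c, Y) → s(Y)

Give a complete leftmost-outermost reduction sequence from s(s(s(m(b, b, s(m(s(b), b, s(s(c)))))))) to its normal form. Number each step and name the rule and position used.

1. s(s(s(m(b, b, s(m(s(b), b, s(s(c))))))))  →  s(s(s(m(b, b, s(s(b))))))   [R4 at 1.1.1.3.1]
2. s(s(s(m(b, b, s(s(b))))))  →  s(s(s(b)))   [R4 at 1.1.1]

s(s(s(b)))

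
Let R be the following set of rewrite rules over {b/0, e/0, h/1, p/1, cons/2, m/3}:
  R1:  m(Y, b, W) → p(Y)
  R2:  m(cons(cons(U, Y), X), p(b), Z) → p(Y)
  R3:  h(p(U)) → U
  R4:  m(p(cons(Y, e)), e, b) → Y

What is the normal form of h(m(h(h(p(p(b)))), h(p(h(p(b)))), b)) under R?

1. h(m(h(h(p(p(b)))), h(p(h(p(b)))), b))  →  h(m(h(p(b)), h(p(h(p(b)))), b))   [R3 at 1.1.1]
2. h(m(h(p(b)), h(p(h(p(b)))), b))  →  h(m(b, h(p(h(p(b)))), b))   [R3 at 1.1]
3. h(m(b, h(p(h(p(b)))), b))  →  h(m(b, h(p(b)), b))   [R3 at 1.2]
4. h(m(b, h(p(b)), b))  →  h(m(b, b, b))   [R3 at 1.2]
5. h(m(b, b, b))  →  h(p(b))   [R1 at 1]
6. h(p(b))  →  b   [R3 at ε]

b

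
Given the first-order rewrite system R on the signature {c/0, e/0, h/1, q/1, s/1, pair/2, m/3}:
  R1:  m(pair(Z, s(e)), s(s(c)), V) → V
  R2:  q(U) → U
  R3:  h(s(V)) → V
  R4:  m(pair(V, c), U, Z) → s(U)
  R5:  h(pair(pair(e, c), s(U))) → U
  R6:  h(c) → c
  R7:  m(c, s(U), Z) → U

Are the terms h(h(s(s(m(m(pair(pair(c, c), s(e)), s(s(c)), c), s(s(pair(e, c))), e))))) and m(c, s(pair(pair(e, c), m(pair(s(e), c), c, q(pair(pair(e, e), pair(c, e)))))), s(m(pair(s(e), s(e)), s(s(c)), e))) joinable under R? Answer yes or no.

no — NF(t₁) = s(pair(e, c)), NF(t₂) = pair(pair(e, c), s(c))

Reduce t₁ = h(h(s(s(m(m(pair(pair(c, c), s(e)), s(s(c)), c), s(s(pair(e, c))), e))))):
1. h(h(s(s(m(m(pair(pair(c, c), s(e)), s(s(c)), c), s(s(pair(e, c))), e)))))  →  h(s(m(m(pair(pair(c, c), s(e)), s(s(c)), c), s(s(pair(e, c))), e)))   [R3 at 1]
2. h(s(m(m(pair(pair(c, c), s(e)), s(s(c)), c), s(s(pair(e, c))), e)))  →  m(m(pair(pair(c, c), s(e)), s(s(c)), c), s(s(pair(e, c))), e)   [R3 at ε]
3. m(m(pair(pair(c, c), s(e)), s(s(c)), c), s(s(pair(e, c))), e)  →  m(c, s(s(pair(e, c))), e)   [R1 at 1]
4. m(c, s(s(pair(e, c))), e)  →  s(pair(e, c))   [R7 at ε]

Reduce t₂ = m(c, s(pair(pair(e, c), m(pair(s(e), c), c, q(pair(pair(e, e), pair(c, e)))))), s(m(pair(s(e), s(e)), s(s(c)), e))):
1. m(c, s(pair(pair(e, c), m(pair(s(e), c), c, q(pair(pair(e, e), pair(c, e)))))), s(m(pair(s(e), s(e)), s(s(c)), e)))  →  pair(pair(e, c), m(pair(s(e), c), c, q(pair(pair(e, e), pair(c, e)))))   [R7 at ε]
2. pair(pair(e, c), m(pair(s(e), c), c, q(pair(pair(e, e), pair(c, e)))))  →  pair(pair(e, c), s(c))   [R4 at 2]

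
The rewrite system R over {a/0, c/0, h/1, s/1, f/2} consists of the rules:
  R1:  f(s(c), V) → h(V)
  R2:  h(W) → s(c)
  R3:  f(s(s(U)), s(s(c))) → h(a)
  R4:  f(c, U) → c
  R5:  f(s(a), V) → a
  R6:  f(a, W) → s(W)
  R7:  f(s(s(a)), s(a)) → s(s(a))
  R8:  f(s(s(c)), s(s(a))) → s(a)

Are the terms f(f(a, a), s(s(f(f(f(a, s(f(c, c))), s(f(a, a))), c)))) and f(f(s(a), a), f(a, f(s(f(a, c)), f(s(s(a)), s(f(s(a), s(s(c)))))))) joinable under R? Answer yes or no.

no — NF(t₁) = a, NF(t₂) = s(s(s(a)))

Reduce t₁ = f(f(a, a), s(s(f(f(f(a, s(f(c, c))), s(f(a, a))), c)))):
1. f(f(a, a), s(s(f(f(f(a, s(f(c, c))), s(f(a, a))), c))))  →  f(s(a), s(s(f(f(f(a, s(f(c, c))), s(f(a, a))), c))))   [R6 at 1]
2. f(s(a), s(s(f(f(f(a, s(f(c, c))), s(f(a, a))), c))))  →  a   [R5 at ε]

Reduce t₂ = f(f(s(a), a), f(a, f(s(f(a, c)), f(s(s(a)), s(f(s(a), s(s(c)))))))):
1. f(f(s(a), a), f(a, f(s(f(a, c)), f(s(s(a)), s(f(s(a), s(s(c))))))))  →  f(a, f(a, f(s(f(a, c)), f(s(s(a)), s(f(s(a), s(s(c))))))))   [R5 at 1]
2. f(a, f(a, f(s(f(a, c)), f(s(s(a)), s(f(s(a), s(s(c))))))))  →  s(f(a, f(s(f(a, c)), f(s(s(a)), s(f(s(a), s(s(c))))))))   [R6 at ε]
3. s(f(a, f(s(f(a, c)), f(s(s(a)), s(f(s(a), s(s(c))))))))  →  s(s(f(s(f(a, c)), f(s(s(a)), s(f(s(a), s(s(c))))))))   [R6 at 1]
4. s(s(f(s(f(a, c)), f(s(s(a)), s(f(s(a), s(s(c))))))))  →  s(s(f(s(s(c)), f(s(s(a)), s(f(s(a), s(s(c))))))))   [R6 at 1.1.1.1]
5. s(s(f(s(s(c)), f(s(s(a)), s(f(s(a), s(s(c))))))))  →  s(s(f(s(s(c)), f(s(s(a)), s(a)))))   [R5 at 1.1.2.2.1]
6. s(s(f(s(s(c)), f(s(s(a)), s(a)))))  →  s(s(f(s(s(c)), s(s(a)))))   [R7 at 1.1.2]
7. s(s(f(s(s(c)), s(s(a)))))  →  s(s(s(a)))   [R8 at 1.1]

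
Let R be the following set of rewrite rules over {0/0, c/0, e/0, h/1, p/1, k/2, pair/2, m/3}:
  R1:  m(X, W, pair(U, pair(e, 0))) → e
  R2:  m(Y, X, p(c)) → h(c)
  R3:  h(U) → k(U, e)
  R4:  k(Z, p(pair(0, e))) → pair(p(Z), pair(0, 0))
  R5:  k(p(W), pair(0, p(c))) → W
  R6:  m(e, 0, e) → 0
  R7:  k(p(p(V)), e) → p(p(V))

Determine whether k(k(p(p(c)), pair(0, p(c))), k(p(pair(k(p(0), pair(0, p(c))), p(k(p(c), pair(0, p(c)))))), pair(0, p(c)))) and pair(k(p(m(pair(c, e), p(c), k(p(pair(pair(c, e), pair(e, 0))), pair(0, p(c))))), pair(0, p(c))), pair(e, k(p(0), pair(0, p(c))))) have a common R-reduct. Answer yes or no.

no — NF(t₁) = c, NF(t₂) = pair(e, pair(e, 0))

Reduce t₁ = k(k(p(p(c)), pair(0, p(c))), k(p(pair(k(p(0), pair(0, p(c))), p(k(p(c), pair(0, p(c)))))), pair(0, p(c)))):
1. k(k(p(p(c)), pair(0, p(c))), k(p(pair(k(p(0), pair(0, p(c))), p(k(p(c), pair(0, p(c)))))), pair(0, p(c))))  →  k(p(c), k(p(pair(k(p(0), pair(0, p(c))), p(k(p(c), pair(0, p(c)))))), pair(0, p(c))))   [R5 at 1]
2. k(p(c), k(p(pair(k(p(0), pair(0, p(c))), p(k(p(c), pair(0, p(c)))))), pair(0, p(c))))  →  k(p(c), pair(k(p(0), pair(0, p(c))), p(k(p(c), pair(0, p(c))))))   [R5 at 2]
3. k(p(c), pair(k(p(0), pair(0, p(c))), p(k(p(c), pair(0, p(c))))))  →  k(p(c), pair(0, p(k(p(c), pair(0, p(c))))))   [R5 at 2.1]
4. k(p(c), pair(0, p(k(p(c), pair(0, p(c))))))  →  k(p(c), pair(0, p(c)))   [R5 at 2.2.1]
5. k(p(c), pair(0, p(c)))  →  c   [R5 at ε]

Reduce t₂ = pair(k(p(m(pair(c, e), p(c), k(p(pair(pair(c, e), pair(e, 0))), pair(0, p(c))))), pair(0, p(c))), pair(e, k(p(0), pair(0, p(c))))):
1. pair(k(p(m(pair(c, e), p(c), k(p(pair(pair(c, e), pair(e, 0))), pair(0, p(c))))), pair(0, p(c))), pair(e, k(p(0), pair(0, p(c)))))  →  pair(m(pair(c, e), p(c), k(p(pair(pair(c, e), pair(e, 0))), pair(0, p(c)))), pair(e, k(p(0), pair(0, p(c)))))   [R5 at 1]
2. pair(m(pair(c, e), p(c), k(p(pair(pair(c, e), pair(e, 0))), pair(0, p(c)))), pair(e, k(p(0), pair(0, p(c)))))  →  pair(m(pair(c, e), p(c), pair(pair(c, e), pair(e, 0))), pair(e, k(p(0), pair(0, p(c)))))   [R5 at 1.3]
3. pair(m(pair(c, e), p(c), pair(pair(c, e), pair(e, 0))), pair(e, k(p(0), pair(0, p(c)))))  →  pair(e, pair(e, k(p(0), pair(0, p(c)))))   [R1 at 1]
4. pair(e, pair(e, k(p(0), pair(0, p(c)))))  →  pair(e, pair(e, 0))   [R5 at 2.2]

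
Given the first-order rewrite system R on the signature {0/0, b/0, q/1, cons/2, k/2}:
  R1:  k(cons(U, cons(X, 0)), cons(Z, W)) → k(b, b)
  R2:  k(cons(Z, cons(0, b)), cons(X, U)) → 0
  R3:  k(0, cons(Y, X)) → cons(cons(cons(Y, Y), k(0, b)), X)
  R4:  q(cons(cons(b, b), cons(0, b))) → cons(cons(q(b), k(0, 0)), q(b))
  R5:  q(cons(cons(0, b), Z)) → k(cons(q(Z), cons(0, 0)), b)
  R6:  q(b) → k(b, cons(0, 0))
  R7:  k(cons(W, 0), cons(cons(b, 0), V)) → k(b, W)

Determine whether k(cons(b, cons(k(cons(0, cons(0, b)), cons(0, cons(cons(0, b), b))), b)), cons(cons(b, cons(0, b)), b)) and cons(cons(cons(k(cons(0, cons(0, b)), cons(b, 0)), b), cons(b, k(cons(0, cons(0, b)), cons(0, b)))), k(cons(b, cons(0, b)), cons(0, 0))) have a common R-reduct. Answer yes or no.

Reduce t₁ = k(cons(b, cons(k(cons(0, cons(0, b)), cons(0, cons(cons(0, b), b))), b)), cons(cons(b, cons(0, b)), b)):
1. k(cons(b, cons(k(cons(0, cons(0, b)), cons(0, cons(cons(0, b), b))), b)), cons(cons(b, cons(0, b)), b))  →  k(cons(b, cons(0, b)), cons(cons(b, cons(0, b)), b))   [R2 at 1.2.1]
2. k(cons(b, cons(0, b)), cons(cons(b, cons(0, b)), b))  →  0   [R2 at ε]

Reduce t₂ = cons(cons(cons(k(cons(0, cons(0, b)), cons(b, 0)), b), cons(b, k(cons(0, cons(0, b)), cons(0, b)))), k(cons(b, cons(0, b)), cons(0, 0))):
1. cons(cons(cons(k(cons(0, cons(0, b)), cons(b, 0)), b), cons(b, k(cons(0, cons(0, b)), cons(0, b)))), k(cons(b, cons(0, b)), cons(0, 0)))  →  cons(cons(cons(0, b), cons(b, k(cons(0, cons(0, b)), cons(0, b)))), k(cons(b, cons(0, b)), cons(0, 0)))   [R2 at 1.1.1]
2. cons(cons(cons(0, b), cons(b, k(cons(0, cons(0, b)), cons(0, b)))), k(cons(b, cons(0, b)), cons(0, 0)))  →  cons(cons(cons(0, b), cons(b, 0)), k(cons(b, cons(0, b)), cons(0, 0)))   [R2 at 1.2.2]
3. cons(cons(cons(0, b), cons(b, 0)), k(cons(b, cons(0, b)), cons(0, 0)))  →  cons(cons(cons(0, b), cons(b, 0)), 0)   [R2 at 2]

no — NF(t₁) = 0, NF(t₂) = cons(cons(cons(0, b), cons(b, 0)), 0)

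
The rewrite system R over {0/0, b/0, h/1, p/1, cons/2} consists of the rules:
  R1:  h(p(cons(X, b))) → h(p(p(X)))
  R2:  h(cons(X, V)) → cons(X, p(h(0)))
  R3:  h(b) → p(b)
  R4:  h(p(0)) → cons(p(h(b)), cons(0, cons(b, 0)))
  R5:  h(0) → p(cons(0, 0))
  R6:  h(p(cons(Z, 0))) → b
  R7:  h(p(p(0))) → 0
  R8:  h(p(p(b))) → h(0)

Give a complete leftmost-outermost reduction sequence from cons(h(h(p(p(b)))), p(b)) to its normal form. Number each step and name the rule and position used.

cons(b, p(b))

1. cons(h(h(p(p(b)))), p(b))  →  cons(h(h(0)), p(b))   [R8 at 1.1]
2. cons(h(h(0)), p(b))  →  cons(h(p(cons(0, 0))), p(b))   [R5 at 1.1]
3. cons(h(p(cons(0, 0))), p(b))  →  cons(b, p(b))   [R6 at 1]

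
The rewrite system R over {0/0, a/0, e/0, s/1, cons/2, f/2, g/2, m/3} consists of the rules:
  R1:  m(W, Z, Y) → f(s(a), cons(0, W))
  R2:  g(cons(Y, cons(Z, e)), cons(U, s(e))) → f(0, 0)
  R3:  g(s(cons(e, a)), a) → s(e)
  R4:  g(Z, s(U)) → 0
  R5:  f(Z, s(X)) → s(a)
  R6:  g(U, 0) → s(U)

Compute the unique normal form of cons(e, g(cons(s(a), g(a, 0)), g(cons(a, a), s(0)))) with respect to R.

cons(e, s(cons(s(a), s(a))))

1. cons(e, g(cons(s(a), g(a, 0)), g(cons(a, a), s(0))))  →  cons(e, g(cons(s(a), s(a)), g(cons(a, a), s(0))))   [R6 at 2.1.2]
2. cons(e, g(cons(s(a), s(a)), g(cons(a, a), s(0))))  →  cons(e, g(cons(s(a), s(a)), 0))   [R4 at 2.2]
3. cons(e, g(cons(s(a), s(a)), 0))  →  cons(e, s(cons(s(a), s(a))))   [R6 at 2]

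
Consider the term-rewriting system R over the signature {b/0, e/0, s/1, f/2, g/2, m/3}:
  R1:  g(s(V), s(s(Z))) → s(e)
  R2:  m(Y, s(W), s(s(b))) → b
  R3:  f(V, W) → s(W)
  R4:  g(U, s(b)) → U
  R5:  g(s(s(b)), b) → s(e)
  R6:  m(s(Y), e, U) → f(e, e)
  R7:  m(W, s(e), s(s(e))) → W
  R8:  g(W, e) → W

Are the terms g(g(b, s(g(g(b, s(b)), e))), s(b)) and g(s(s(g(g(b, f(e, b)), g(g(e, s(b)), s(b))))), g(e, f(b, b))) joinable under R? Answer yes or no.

Reduce t₁ = g(g(b, s(g(g(b, s(b)), e))), s(b)):
1. g(g(b, s(g(g(b, s(b)), e))), s(b))  →  g(b, s(g(g(b, s(b)), e)))   [R4 at ε]
2. g(b, s(g(g(b, s(b)), e)))  →  g(b, s(g(b, s(b))))   [R8 at 2.1]
3. g(b, s(g(b, s(b))))  →  g(b, s(b))   [R4 at 2.1]
4. g(b, s(b))  →  b   [R4 at ε]

Reduce t₂ = g(s(s(g(g(b, f(e, b)), g(g(e, s(b)), s(b))))), g(e, f(b, b))):
1. g(s(s(g(g(b, f(e, b)), g(g(e, s(b)), s(b))))), g(e, f(b, b)))  →  g(s(s(g(g(b, s(b)), g(g(e, s(b)), s(b))))), g(e, f(b, b)))   [R3 at 1.1.1.1.2]
2. g(s(s(g(g(b, s(b)), g(g(e, s(b)), s(b))))), g(e, f(b, b)))  →  g(s(s(g(b, g(g(e, s(b)), s(b))))), g(e, f(b, b)))   [R4 at 1.1.1.1]
3. g(s(s(g(b, g(g(e, s(b)), s(b))))), g(e, f(b, b)))  →  g(s(s(g(b, g(e, s(b))))), g(e, f(b, b)))   [R4 at 1.1.1.2]
4. g(s(s(g(b, g(e, s(b))))), g(e, f(b, b)))  →  g(s(s(g(b, e))), g(e, f(b, b)))   [R4 at 1.1.1.2]
5. g(s(s(g(b, e))), g(e, f(b, b)))  →  g(s(s(b)), g(e, f(b, b)))   [R8 at 1.1.1]
6. g(s(s(b)), g(e, f(b, b)))  →  g(s(s(b)), g(e, s(b)))   [R3 at 2.2]
7. g(s(s(b)), g(e, s(b)))  →  g(s(s(b)), e)   [R4 at 2]
8. g(s(s(b)), e)  →  s(s(b))   [R8 at ε]

no — NF(t₁) = b, NF(t₂) = s(s(b))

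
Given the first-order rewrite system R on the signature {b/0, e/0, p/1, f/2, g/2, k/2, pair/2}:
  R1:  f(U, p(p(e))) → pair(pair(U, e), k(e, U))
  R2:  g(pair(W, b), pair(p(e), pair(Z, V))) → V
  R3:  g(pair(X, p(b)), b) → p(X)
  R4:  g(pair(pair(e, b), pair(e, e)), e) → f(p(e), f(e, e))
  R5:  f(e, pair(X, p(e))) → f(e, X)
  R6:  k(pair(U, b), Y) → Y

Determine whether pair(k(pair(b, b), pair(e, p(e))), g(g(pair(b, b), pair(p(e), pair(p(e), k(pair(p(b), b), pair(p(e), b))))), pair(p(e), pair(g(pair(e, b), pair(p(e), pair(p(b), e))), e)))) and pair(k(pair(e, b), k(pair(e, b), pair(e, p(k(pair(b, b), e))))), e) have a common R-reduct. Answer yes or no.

yes — NF(t₁) = pair(pair(e, p(e)), e), NF(t₂) = pair(pair(e, p(e)), e)

Reduce t₁ = pair(k(pair(b, b), pair(e, p(e))), g(g(pair(b, b), pair(p(e), pair(p(e), k(pair(p(b), b), pair(p(e), b))))), pair(p(e), pair(g(pair(e, b), pair(p(e), pair(p(b), e))), e)))):
1. pair(k(pair(b, b), pair(e, p(e))), g(g(pair(b, b), pair(p(e), pair(p(e), k(pair(p(b), b), pair(p(e), b))))), pair(p(e), pair(g(pair(e, b), pair(p(e), pair(p(b), e))), e))))  →  pair(pair(e, p(e)), g(g(pair(b, b), pair(p(e), pair(p(e), k(pair(p(b), b), pair(p(e), b))))), pair(p(e), pair(g(pair(e, b), pair(p(e), pair(p(b), e))), e))))   [R6 at 1]
2. pair(pair(e, p(e)), g(g(pair(b, b), pair(p(e), pair(p(e), k(pair(p(b), b), pair(p(e), b))))), pair(p(e), pair(g(pair(e, b), pair(p(e), pair(p(b), e))), e))))  →  pair(pair(e, p(e)), g(k(pair(p(b), b), pair(p(e), b)), pair(p(e), pair(g(pair(e, b), pair(p(e), pair(p(b), e))), e))))   [R2 at 2.1]
3. pair(pair(e, p(e)), g(k(pair(p(b), b), pair(p(e), b)), pair(p(e), pair(g(pair(e, b), pair(p(e), pair(p(b), e))), e))))  →  pair(pair(e, p(e)), g(pair(p(e), b), pair(p(e), pair(g(pair(e, b), pair(p(e), pair(p(b), e))), e))))   [R6 at 2.1]
4. pair(pair(e, p(e)), g(pair(p(e), b), pair(p(e), pair(g(pair(e, b), pair(p(e), pair(p(b), e))), e))))  →  pair(pair(e, p(e)), e)   [R2 at 2]

Reduce t₂ = pair(k(pair(e, b), k(pair(e, b), pair(e, p(k(pair(b, b), e))))), e):
1. pair(k(pair(e, b), k(pair(e, b), pair(e, p(k(pair(b, b), e))))), e)  →  pair(k(pair(e, b), pair(e, p(k(pair(b, b), e)))), e)   [R6 at 1]
2. pair(k(pair(e, b), pair(e, p(k(pair(b, b), e)))), e)  →  pair(pair(e, p(k(pair(b, b), e))), e)   [R6 at 1]
3. pair(pair(e, p(k(pair(b, b), e))), e)  →  pair(pair(e, p(e)), e)   [R6 at 1.2.1]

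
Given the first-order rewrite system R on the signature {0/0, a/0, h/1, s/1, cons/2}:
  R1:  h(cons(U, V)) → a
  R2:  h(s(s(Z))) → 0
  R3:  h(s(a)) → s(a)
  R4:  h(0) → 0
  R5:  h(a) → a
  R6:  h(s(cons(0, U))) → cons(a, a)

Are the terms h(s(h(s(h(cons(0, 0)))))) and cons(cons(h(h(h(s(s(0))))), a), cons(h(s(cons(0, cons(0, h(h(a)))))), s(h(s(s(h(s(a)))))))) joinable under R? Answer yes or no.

Reduce t₁ = h(s(h(s(h(cons(0, 0)))))):
1. h(s(h(s(h(cons(0, 0))))))  →  h(s(h(s(a))))   [R1 at 1.1.1.1]
2. h(s(h(s(a))))  →  h(s(s(a)))   [R3 at 1.1]
3. h(s(s(a)))  →  0   [R2 at ε]

Reduce t₂ = cons(cons(h(h(h(s(s(0))))), a), cons(h(s(cons(0, cons(0, h(h(a)))))), s(h(s(s(h(s(a)))))))):
1. cons(cons(h(h(h(s(s(0))))), a), cons(h(s(cons(0, cons(0, h(h(a)))))), s(h(s(s(h(s(a))))))))  →  cons(cons(h(h(0)), a), cons(h(s(cons(0, cons(0, h(h(a)))))), s(h(s(s(h(s(a))))))))   [R2 at 1.1.1.1]
2. cons(cons(h(h(0)), a), cons(h(s(cons(0, cons(0, h(h(a)))))), s(h(s(s(h(s(a))))))))  →  cons(cons(h(0), a), cons(h(s(cons(0, cons(0, h(h(a)))))), s(h(s(s(h(s(a))))))))   [R4 at 1.1.1]
3. cons(cons(h(0), a), cons(h(s(cons(0, cons(0, h(h(a)))))), s(h(s(s(h(s(a))))))))  →  cons(cons(0, a), cons(h(s(cons(0, cons(0, h(h(a)))))), s(h(s(s(h(s(a))))))))   [R4 at 1.1]
4. cons(cons(0, a), cons(h(s(cons(0, cons(0, h(h(a)))))), s(h(s(s(h(s(a))))))))  →  cons(cons(0, a), cons(cons(a, a), s(h(s(s(h(s(a))))))))   [R6 at 2.1]
5. cons(cons(0, a), cons(cons(a, a), s(h(s(s(h(s(a))))))))  →  cons(cons(0, a), cons(cons(a, a), s(0)))   [R2 at 2.2.1]

no — NF(t₁) = 0, NF(t₂) = cons(cons(0, a), cons(cons(a, a), s(0)))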